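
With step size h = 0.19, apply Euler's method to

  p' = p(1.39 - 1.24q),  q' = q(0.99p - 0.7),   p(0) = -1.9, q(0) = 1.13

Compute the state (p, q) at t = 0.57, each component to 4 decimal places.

-2.5563, 0.1365

Euler on (p,q): p_{n+1} = p_n + h·p', q_{n+1} = q_n + h·q'.
0.000000: (-1.900000, 1.130000); f=(0.021280, -2.916530) → (-1.895957, 0.575859)
0.190000: (-1.895957, 0.575859); f=(-1.281543, -1.483988) → (-2.139450, 0.293902)
0.380000: (-2.139450, 0.293902); f=(-2.194139, -0.828231) → (-2.556336, 0.136538)
(p(0.57), q(0.57)) ≈ (-2.5563, 0.1365)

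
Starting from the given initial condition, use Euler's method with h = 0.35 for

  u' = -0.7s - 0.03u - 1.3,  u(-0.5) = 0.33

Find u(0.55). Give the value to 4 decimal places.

Euler: u_{n+1} = u_n + h·f(s_n, u_n).
s=-0.500000, u=0.330000: f=-0.959900 → u ← 0.330000 + 0.35·(-0.959900) = -0.005965
s=-0.150000, u=-0.005965: f=-1.194821 → u ← -0.005965 + 0.35·(-1.194821) = -0.424152
s=0.200000, u=-0.424152: f=-1.427275 → u ← -0.424152 + 0.35·(-1.427275) = -0.923699
u(0.55) ≈ -0.9237

-0.9237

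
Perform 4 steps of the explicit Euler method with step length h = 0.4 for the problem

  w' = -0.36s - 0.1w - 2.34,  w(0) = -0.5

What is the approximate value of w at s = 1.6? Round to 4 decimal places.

Euler: w_{n+1} = w_n + h·f(s_n, w_n).
s=0.000000, w=-0.500000: f=-2.290000 → w ← -0.500000 + 0.4·(-2.290000) = -1.416000
s=0.400000, w=-1.416000: f=-2.342400 → w ← -1.416000 + 0.4·(-2.342400) = -2.352960
s=0.800000, w=-2.352960: f=-2.392704 → w ← -2.352960 + 0.4·(-2.392704) = -3.310042
s=1.200000, w=-3.310042: f=-2.440996 → w ← -3.310042 + 0.4·(-2.440996) = -4.286440
w(1.6) ≈ -4.2864

-4.2864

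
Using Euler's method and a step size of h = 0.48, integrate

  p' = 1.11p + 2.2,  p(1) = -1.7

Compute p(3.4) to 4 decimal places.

0.4039

Euler: p_{n+1} = p_n + h·f(x_n, p_n).
x=1.000000, p=-1.700000: f=0.313000 → p ← -1.700000 + 0.48·0.313000 = -1.549760
x=1.480000, p=-1.549760: f=0.479766 → p ← -1.549760 + 0.48·0.479766 = -1.319472
x=1.960000, p=-1.319472: f=0.735386 → p ← -1.319472 + 0.48·0.735386 = -0.966487
x=2.440000, p=-0.966487: f=1.127200 → p ← -0.966487 + 0.48·1.127200 = -0.425431
x=2.920000, p=-0.425431: f=1.727771 → p ← -0.425431 + 0.48·1.727771 = 0.403899
p(3.4) ≈ 0.4039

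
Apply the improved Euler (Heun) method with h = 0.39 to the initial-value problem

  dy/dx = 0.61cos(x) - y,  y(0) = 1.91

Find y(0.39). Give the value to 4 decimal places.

1.4929

Heun: k1 = f(x_n, y_n); k2 = f(x_n + h, y_n + h·k1); y_{n+1} = y_n + (h/2)·(k1 + k2).
x=0.000000, y=1.910000:
  k1 = f(0.000000, 1.910000) = -1.300000
  k2 = f(0.390000, 1.403000) = -0.838805
  y ← 1.910000 + (0.39/2)·(-1.300000 + (-0.838805)) = 1.492933
y(0.39) ≈ 1.4929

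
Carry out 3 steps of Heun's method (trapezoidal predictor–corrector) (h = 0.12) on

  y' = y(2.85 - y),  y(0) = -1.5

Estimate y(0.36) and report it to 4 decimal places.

-16.1675

Heun: k1 = f(s_n, y_n); k2 = f(s_n + h, y_n + h·k1); y_{n+1} = y_n + (h/2)·(k1 + k2).
s=0.000000, y=-1.500000:
  k1 = f(0.000000, -1.500000) = -6.525000
  k2 = f(0.120000, -2.283000) = -11.718639
  y ← -1.500000 + (0.12/2)·(-6.525000 + (-11.718639)) = -2.594618
s=0.120000, y=-2.594618:
  k1 = f(0.120000, -2.594618) = -14.126707
  k2 = f(0.240000, -4.289823) = -30.628578
  y ← -2.594618 + (0.12/2)·(-14.126707 + (-30.628578)) = -5.279935
s=0.240000, y=-5.279935:
  k1 = f(0.240000, -5.279935) = -42.925534
  k2 = f(0.360000, -10.431000) = -138.534100
  y ← -5.279935 + (0.12/2)·(-42.925534 + (-138.534100)) = -16.167514
y(0.36) ≈ -16.1675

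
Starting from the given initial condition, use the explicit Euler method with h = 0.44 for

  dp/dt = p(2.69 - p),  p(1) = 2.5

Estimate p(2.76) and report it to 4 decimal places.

2.6899

Euler: p_{n+1} = p_n + h·f(t_n, p_n).
t=1.000000, p=2.500000: f=0.475000 → p ← 2.500000 + 0.44·0.475000 = 2.709000
t=1.440000, p=2.709000: f=-0.051471 → p ← 2.709000 + 0.44·(-0.051471) = 2.686353
t=1.880000, p=2.686353: f=0.009798 → p ← 2.686353 + 0.44·0.009798 = 2.690664
t=2.320000, p=2.690664: f=-0.001786 → p ← 2.690664 + 0.44·(-0.001786) = 2.689878
p(2.76) ≈ 2.6899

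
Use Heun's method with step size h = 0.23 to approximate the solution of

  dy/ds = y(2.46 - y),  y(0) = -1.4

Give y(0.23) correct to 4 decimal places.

Heun: k1 = f(s_n, y_n); k2 = f(s_n + h, y_n + h·k1); y_{n+1} = y_n + (h/2)·(k1 + k2).
s=0.000000, y=-1.400000:
  k1 = f(0.000000, -1.400000) = -5.404000
  k2 = f(0.230000, -2.642920) = -13.486609
  y ← -1.400000 + (0.23/2)·(-5.404000 + (-13.486609)) = -3.572420
y(0.23) ≈ -3.5724

-3.5724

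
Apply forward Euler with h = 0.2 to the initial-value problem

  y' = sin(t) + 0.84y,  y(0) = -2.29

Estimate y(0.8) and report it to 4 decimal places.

-4.0038

Euler: y_{n+1} = y_n + h·f(t_n, y_n).
t=0.000000, y=-2.290000: f=-1.923600 → y ← -2.290000 + 0.2·(-1.923600) = -2.674720
t=0.200000, y=-2.674720: f=-2.048095 → y ← -2.674720 + 0.2·(-2.048095) = -3.084339
t=0.400000, y=-3.084339: f=-2.201426 → y ← -3.084339 + 0.2·(-2.201426) = -3.524624
t=0.600000, y=-3.524624: f=-2.396042 → y ← -3.524624 + 0.2·(-2.396042) = -4.003833
y(0.8) ≈ -4.0038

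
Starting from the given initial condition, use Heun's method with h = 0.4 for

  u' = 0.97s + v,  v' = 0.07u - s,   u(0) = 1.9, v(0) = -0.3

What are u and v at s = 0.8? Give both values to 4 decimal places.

1.9481, -0.5158

Heun on (u,v): k1 = f(s_n, state_n); k2 = f(s_n + h, state_n + h·k1); state_{n+1} = state_n + (h/2)·(k1 + k2).
0.000000: (1.900000, -0.300000)
  k1 = (-0.300000, 0.133000)
  predictor → (1.780000, -0.246800)
  k2 = (0.141200, -0.275400)
  → (1.868240, -0.328480)
0.400000: (1.868240, -0.328480)
  k1 = (0.059520, -0.269223)
  predictor → (1.892048, -0.436169)
  k2 = (0.339831, -0.667557)
  → (1.948110, -0.515836)
(u(0.8), v(0.8)) ≈ (1.9481, -0.5158)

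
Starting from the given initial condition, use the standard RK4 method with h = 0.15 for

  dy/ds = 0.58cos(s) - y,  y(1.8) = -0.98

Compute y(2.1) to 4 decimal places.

-0.7825

RK4: k1 = f(s_n, y_n); k2 = f(s_n + h/2, y_n + (h/2)·k1); k3 = f(s_n + h/2, y_n + (h/2)·k2); k4 = f(s_n + h, y_n + h·k3); y_{n+1} = y_n + (h/6)·(k1 + 2k2 + 2k3 + k4).
s=1.800000, y=-0.980000:
  k1 = f(1.800000, -0.980000) = 0.848223
  k2 = f(1.875000, -0.916383) = 0.742654
  k3 = f(1.875000, -0.924301) = 0.750572
  k4 = f(1.950000, -0.867414) = 0.652709
  y ← -0.980000 + (0.15/6)·(k1 + 2k2 + 2k3 + k4) = -0.867815
s=1.950000, y=-0.867815:
  k1 = f(1.950000, -0.867815) = 0.653111
  k2 = f(2.025000, -0.818832) = 0.564359
  k3 = f(2.025000, -0.825489) = 0.571015
  k4 = f(2.100000, -0.782163) = 0.489352
  y ← -0.867815 + (0.15/6)·(k1 + 2k2 + 2k3 + k4) = -0.782485
y(2.1) ≈ -0.7825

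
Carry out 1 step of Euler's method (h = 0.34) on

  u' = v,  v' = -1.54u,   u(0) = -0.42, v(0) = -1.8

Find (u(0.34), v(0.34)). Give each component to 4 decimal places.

Euler on (u,v): u_{n+1} = u_n + h·u', v_{n+1} = v_n + h·v'.
0.000000: (-0.420000, -1.800000); f=(-1.800000, 0.646800) → (-1.032000, -1.580088)
(u(0.34), v(0.34)) ≈ (-1.0320, -1.5801)

-1.0320, -1.5801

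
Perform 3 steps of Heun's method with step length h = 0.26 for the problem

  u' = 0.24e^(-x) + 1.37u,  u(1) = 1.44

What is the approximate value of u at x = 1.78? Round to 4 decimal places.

4.2104

Heun: k1 = f(x_n, u_n); k2 = f(x_n + h, u_n + h·k1); u_{n+1} = u_n + (h/2)·(k1 + k2).
x=1.000000, u=1.440000:
  k1 = f(1.000000, 1.440000) = 2.061091
  k2 = f(1.260000, 1.975884) = 2.775038
  u ← 1.440000 + (0.26/2)·(2.061091 + 2.775038) = 2.068697
x=1.260000, u=2.068697:
  k1 = f(1.260000, 2.068697) = 2.902191
  k2 = f(1.520000, 2.823267) = 3.920366
  u ← 2.068697 + (0.26/2)·(2.902191 + 3.920366) = 2.955629
x=1.520000, u=2.955629:
  k1 = f(1.520000, 2.955629) = 4.101703
  k2 = f(1.780000, 4.022072) = 5.550712
  u ← 2.955629 + (0.26/2)·(4.101703 + 5.550712) = 4.210443
u(1.78) ≈ 4.2104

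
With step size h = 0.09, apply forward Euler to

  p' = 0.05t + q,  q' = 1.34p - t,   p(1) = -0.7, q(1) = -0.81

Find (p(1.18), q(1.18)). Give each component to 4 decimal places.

-0.8521, -1.1752

Euler on (p,q): p_{n+1} = p_n + h·p', q_{n+1} = q_n + h·q'.
1.000000: (-0.700000, -0.810000); f=(-0.760000, -1.938000) → (-0.768400, -0.984420)
1.090000: (-0.768400, -0.984420); f=(-0.929920, -2.119656) → (-0.852093, -1.175189)
(p(1.18), q(1.18)) ≈ (-0.8521, -1.1752)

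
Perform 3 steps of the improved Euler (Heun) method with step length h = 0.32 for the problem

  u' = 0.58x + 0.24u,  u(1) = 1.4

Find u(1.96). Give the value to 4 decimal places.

2.6742

Heun: k1 = f(x_n, u_n); k2 = f(x_n + h, u_n + h·k1); u_{n+1} = u_n + (h/2)·(k1 + k2).
x=1.000000, u=1.400000:
  k1 = f(1.000000, 1.400000) = 0.916000
  k2 = f(1.320000, 1.693120) = 1.171949
  u ← 1.400000 + (0.32/2)·(0.916000 + 1.171949) = 1.734072
x=1.320000, u=1.734072:
  k1 = f(1.320000, 1.734072) = 1.181777
  k2 = f(1.640000, 2.112241) = 1.458138
  u ← 1.734072 + (0.32/2)·(1.181777 + 1.458138) = 2.156458
x=1.640000, u=2.156458:
  k1 = f(1.640000, 2.156458) = 1.468750
  k2 = f(1.960000, 2.626458) = 1.767150
  u ← 2.156458 + (0.32/2)·(1.468750 + 1.767150) = 2.674202
u(1.96) ≈ 2.6742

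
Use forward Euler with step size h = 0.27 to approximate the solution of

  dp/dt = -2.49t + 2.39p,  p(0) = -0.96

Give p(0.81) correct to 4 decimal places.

-4.9374

Euler: p_{n+1} = p_n + h·f(t_n, p_n).
t=0.000000, p=-0.960000: f=-2.294400 → p ← -0.960000 + 0.27·(-2.294400) = -1.579488
t=0.270000, p=-1.579488: f=-4.447276 → p ← -1.579488 + 0.27·(-4.447276) = -2.780253
t=0.540000, p=-2.780253: f=-7.989404 → p ← -2.780253 + 0.27·(-7.989404) = -4.937392
p(0.81) ≈ -4.9374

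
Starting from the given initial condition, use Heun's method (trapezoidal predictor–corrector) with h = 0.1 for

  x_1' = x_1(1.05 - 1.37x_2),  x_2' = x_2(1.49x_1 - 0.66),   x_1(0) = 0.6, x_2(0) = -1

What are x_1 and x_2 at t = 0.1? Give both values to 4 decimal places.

Heun on (x_1,x_2): k1 = f(t_n, state_n); k2 = f(t_n + h, state_n + h·k1); state_{n+1} = state_n + (h/2)·(k1 + k2).
0.000000: (0.600000, -1.000000)
  k1 = (1.452000, -0.234000)
  predictor → (0.745200, -1.023400)
  k2 = (1.827274, -0.460886)
  → (0.763964, -1.034744)
(x_1(0.1), x_2(0.1)) ≈ (0.7640, -1.0347)

0.7640, -1.0347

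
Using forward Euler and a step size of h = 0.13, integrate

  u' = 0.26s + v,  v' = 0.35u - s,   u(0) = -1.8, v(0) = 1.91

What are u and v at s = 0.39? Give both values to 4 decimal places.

Euler on (u,v): u_{n+1} = u_n + h·u', v_{n+1} = v_n + h·v'.
0.000000: (-1.800000, 1.910000); f=(1.910000, -0.630000) → (-1.551700, 1.828100)
0.130000: (-1.551700, 1.828100); f=(1.861900, -0.673095) → (-1.309653, 1.740598)
0.260000: (-1.309653, 1.740598); f=(1.808198, -0.718379) → (-1.074587, 1.647208)
(u(0.39), v(0.39)) ≈ (-1.0746, 1.6472)

-1.0746, 1.6472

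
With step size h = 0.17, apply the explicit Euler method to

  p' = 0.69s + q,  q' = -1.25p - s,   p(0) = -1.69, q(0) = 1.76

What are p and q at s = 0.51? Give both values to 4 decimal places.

Euler on (p,q): p_{n+1} = p_n + h·p', q_{n+1} = q_n + h·q'.
0.000000: (-1.690000, 1.760000); f=(1.760000, 2.112500) → (-1.390800, 2.119125)
0.170000: (-1.390800, 2.119125); f=(2.236425, 1.568500) → (-1.010608, 2.385770)
0.340000: (-1.010608, 2.385770); f=(2.620370, 0.923260) → (-0.565145, 2.542724)
(p(0.51), q(0.51)) ≈ (-0.5651, 2.5427)

-0.5651, 2.5427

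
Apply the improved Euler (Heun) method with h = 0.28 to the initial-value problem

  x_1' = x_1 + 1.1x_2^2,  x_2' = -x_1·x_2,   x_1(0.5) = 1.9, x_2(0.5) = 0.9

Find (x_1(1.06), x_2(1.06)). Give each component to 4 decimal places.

3.6053, 0.2520

Heun on (x_1,x_2): k1 = f(s_n, state_n); k2 = f(s_n + h, state_n + h·k1); state_{n+1} = state_n + (h/2)·(k1 + k2).
0.500000: (1.900000, 0.900000)
  k1 = (2.791000, -1.710000)
  predictor → (2.681480, 0.421200)
  k2 = (2.876630, -1.129439)
  → (2.693468, 0.502478)
0.780000: (2.693468, 0.502478)
  k1 = (2.971201, -1.353410)
  predictor → (3.525405, 0.123524)
  k2 = (3.542189, -0.435471)
  → (3.605343, 0.252035)
(x_1(1.06), x_2(1.06)) ≈ (3.6053, 0.2520)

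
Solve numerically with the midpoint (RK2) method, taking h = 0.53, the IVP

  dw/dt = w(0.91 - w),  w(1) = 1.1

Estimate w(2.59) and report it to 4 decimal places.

Midpoint: k1 = f(t_n, w_n); k2 = f(t_n + h/2, w_n + (h/2)·k1); w_{n+1} = w_n + h·k2.
t=1.000000, w=1.100000:
  k1 = f(1.000000, 1.100000) = -0.209000
  k2 = f(1.265000, 1.044615) = -0.140621
  w ← 1.100000 + 0.53·(-0.140621) = 1.025471
t=1.530000, w=1.025471:
  k1 = f(1.530000, 1.025471) = -0.118412
  k2 = f(1.795000, 0.994092) = -0.083595
  w ← 1.025471 + 0.53·(-0.083595) = 0.981166
t=2.060000, w=0.981166:
  k1 = f(2.060000, 0.981166) = -0.069825
  k2 = f(2.325000, 0.962662) = -0.050696
  w ← 0.981166 + 0.53·(-0.050696) = 0.954297
w(2.59) ≈ 0.9543

0.9543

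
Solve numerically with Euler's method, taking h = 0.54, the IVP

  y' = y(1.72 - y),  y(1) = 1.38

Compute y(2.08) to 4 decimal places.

1.7098

Euler: y_{n+1} = y_n + h·f(t_n, y_n).
t=1.000000, y=1.380000: f=0.469200 → y ← 1.380000 + 0.54·0.469200 = 1.633368
t=1.540000, y=1.633368: f=0.141502 → y ← 1.633368 + 0.54·0.141502 = 1.709779
y(2.08) ≈ 1.7098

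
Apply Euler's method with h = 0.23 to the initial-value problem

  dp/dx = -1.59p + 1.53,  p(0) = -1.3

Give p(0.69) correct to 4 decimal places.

0.3849

Euler: p_{n+1} = p_n + h·f(x_n, p_n).
x=0.000000, p=-1.300000: f=3.597000 → p ← -1.300000 + 0.23·3.597000 = -0.472690
x=0.230000, p=-0.472690: f=2.281577 → p ← -0.472690 + 0.23·2.281577 = 0.052073
x=0.460000, p=0.052073: f=1.447204 → p ← 0.052073 + 0.23·1.447204 = 0.384930
p(0.69) ≈ 0.3849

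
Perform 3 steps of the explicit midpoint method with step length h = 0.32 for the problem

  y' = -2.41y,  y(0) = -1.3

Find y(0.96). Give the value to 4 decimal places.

-0.1894

Midpoint: k1 = f(x_n, y_n); k2 = f(x_n + h/2, y_n + (h/2)·k1); y_{n+1} = y_n + h·k2.
x=0.000000, y=-1.300000:
  k1 = f(0.000000, -1.300000) = 3.133000
  k2 = f(0.160000, -0.798720) = 1.924915
  y ← -1.300000 + 0.32·1.924915 = -0.684027
x=0.320000, y=-0.684027:
  k1 = f(0.320000, -0.684027) = 1.648505
  k2 = f(0.480000, -0.420266) = 1.012842
  y ← -0.684027 + 0.32·1.012842 = -0.359918
x=0.640000, y=-0.359918:
  k1 = f(0.640000, -0.359918) = 0.867402
  k2 = f(0.800000, -0.221133) = 0.532932
  y ← -0.359918 + 0.32·0.532932 = -0.189380
y(0.96) ≈ -0.1894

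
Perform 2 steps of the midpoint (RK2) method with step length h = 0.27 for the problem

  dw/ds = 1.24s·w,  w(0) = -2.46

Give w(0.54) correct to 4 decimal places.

-2.9356

Midpoint: k1 = f(s_n, w_n); k2 = f(s_n + h/2, w_n + (h/2)·k1); w_{n+1} = w_n + h·k2.
s=0.000000, w=-2.460000:
  k1 = f(0.000000, -2.460000) = 0.000000
  k2 = f(0.135000, -2.460000) = -0.411804
  w ← -2.460000 + 0.27·(-0.411804) = -2.571187
s=0.270000, w=-2.571187:
  k1 = f(0.270000, -2.571187) = -0.860833
  k2 = f(0.405000, -2.687400) = -1.349612
  w ← -2.571187 + 0.27·(-1.349612) = -2.935582
w(0.54) ≈ -2.9356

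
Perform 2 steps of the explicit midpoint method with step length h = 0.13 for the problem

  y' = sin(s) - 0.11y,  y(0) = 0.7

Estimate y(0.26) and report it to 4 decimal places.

0.7137

Midpoint: k1 = f(s_n, y_n); k2 = f(s_n + h/2, y_n + (h/2)·k1); y_{n+1} = y_n + h·k2.
s=0.000000, y=0.700000:
  k1 = f(0.000000, 0.700000) = -0.077000
  k2 = f(0.065000, 0.694995) = -0.011495
  y ← 0.700000 + 0.13·(-0.011495) = 0.698506
s=0.130000, y=0.698506:
  k1 = f(0.130000, 0.698506) = 0.052799
  k2 = f(0.195000, 0.701938) = 0.116553
  y ← 0.698506 + 0.13·0.116553 = 0.713658
y(0.26) ≈ 0.7137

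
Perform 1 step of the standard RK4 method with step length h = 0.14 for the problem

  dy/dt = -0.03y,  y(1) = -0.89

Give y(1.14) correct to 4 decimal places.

-0.8863

RK4: k1 = f(t_n, y_n); k2 = f(t_n + h/2, y_n + (h/2)·k1); k3 = f(t_n + h/2, y_n + (h/2)·k2); k4 = f(t_n + h, y_n + h·k3); y_{n+1} = y_n + (h/6)·(k1 + 2k2 + 2k3 + k4).
t=1.000000, y=-0.890000:
  k1 = f(1.000000, -0.890000) = 0.026700
  k2 = f(1.070000, -0.888131) = 0.026644
  k3 = f(1.070000, -0.888135) = 0.026644
  k4 = f(1.140000, -0.886270) = 0.026588
  y ← -0.890000 + (0.14/6)·(k1 + 2k2 + 2k3 + k4) = -0.886270
y(1.14) ≈ -0.8863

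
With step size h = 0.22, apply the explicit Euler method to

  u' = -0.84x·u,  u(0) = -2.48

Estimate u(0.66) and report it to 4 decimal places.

-2.1857

Euler: u_{n+1} = u_n + h·f(x_n, u_n).
x=0.000000, u=-2.480000: f=0.000000 → u ← -2.480000 + 0.22·0.000000 = -2.480000
x=0.220000, u=-2.480000: f=0.458304 → u ← -2.480000 + 0.22·0.458304 = -2.379173
x=0.440000, u=-2.379173: f=0.879342 → u ← -2.379173 + 0.22·0.879342 = -2.185718
u(0.66) ≈ -2.1857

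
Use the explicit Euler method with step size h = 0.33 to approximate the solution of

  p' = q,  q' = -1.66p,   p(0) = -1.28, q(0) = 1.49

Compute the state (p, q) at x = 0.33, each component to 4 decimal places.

Euler on (p,q): p_{n+1} = p_n + h·p', q_{n+1} = q_n + h·q'.
0.000000: (-1.280000, 1.490000); f=(1.490000, 2.124800) → (-0.788300, 2.191184)
(p(0.33), q(0.33)) ≈ (-0.7883, 2.1912)

-0.7883, 2.1912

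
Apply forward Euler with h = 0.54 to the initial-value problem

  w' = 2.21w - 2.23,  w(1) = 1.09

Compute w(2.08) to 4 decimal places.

Euler: w_{n+1} = w_n + h·f(x_n, w_n).
x=1.000000, w=1.090000: f=0.178900 → w ← 1.090000 + 0.54·0.178900 = 1.186606
x=1.540000, w=1.186606: f=0.392399 → w ← 1.186606 + 0.54·0.392399 = 1.398502
w(2.08) ≈ 1.3985

1.3985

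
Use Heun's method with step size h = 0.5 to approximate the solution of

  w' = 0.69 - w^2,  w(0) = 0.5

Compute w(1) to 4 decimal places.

Heun: k1 = f(t_n, w_n); k2 = f(t_n + h, w_n + h·k1); w_{n+1} = w_n + (h/2)·(k1 + k2).
t=0.000000, w=0.500000:
  k1 = f(0.000000, 0.500000) = 0.440000
  k2 = f(0.500000, 0.720000) = 0.171600
  w ← 0.500000 + (0.5/2)·(0.440000 + 0.171600) = 0.652900
t=0.500000, w=0.652900:
  k1 = f(0.500000, 0.652900) = 0.263722
  k2 = f(1.000000, 0.784761) = 0.074150
  w ← 0.652900 + (0.5/2)·(0.263722 + 0.074150) = 0.737368
w(1) ≈ 0.7374

0.7374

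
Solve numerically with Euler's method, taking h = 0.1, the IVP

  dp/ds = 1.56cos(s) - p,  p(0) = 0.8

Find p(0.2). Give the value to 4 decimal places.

Euler: p_{n+1} = p_n + h·f(s_n, p_n).
s=0.000000, p=0.800000: f=0.760000 → p ← 0.800000 + 0.1·0.760000 = 0.876000
s=0.100000, p=0.876000: f=0.676206 → p ← 0.876000 + 0.1·0.676206 = 0.943621
p(0.2) ≈ 0.9436

0.9436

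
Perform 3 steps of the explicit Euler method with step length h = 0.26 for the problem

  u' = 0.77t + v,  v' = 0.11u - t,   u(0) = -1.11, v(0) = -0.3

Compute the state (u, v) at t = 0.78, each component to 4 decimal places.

Euler on (u,v): u_{n+1} = u_n + h·u', v_{n+1} = v_n + h·v'.
0.000000: (-1.110000, -0.300000); f=(-0.300000, -0.122100) → (-1.188000, -0.331746)
0.260000: (-1.188000, -0.331746); f=(-0.131546, -0.390680) → (-1.222202, -0.433323)
0.520000: (-1.222202, -0.433323); f=(-0.032923, -0.654442) → (-1.230762, -0.603478)
(u(0.78), v(0.78)) ≈ (-1.2308, -0.6035)

-1.2308, -0.6035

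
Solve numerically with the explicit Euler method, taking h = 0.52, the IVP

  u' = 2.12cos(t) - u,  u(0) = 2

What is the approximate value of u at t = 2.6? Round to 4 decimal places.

-0.1878

Euler: u_{n+1} = u_n + h·f(t_n, u_n).
t=0.000000, u=2.000000: f=0.120000 → u ← 2.000000 + 0.52·0.120000 = 2.062400
t=0.520000, u=2.062400: f=-0.222623 → u ← 2.062400 + 0.52·(-0.222623) = 1.946636
t=1.040000, u=1.946636: f=-0.873449 → u ← 1.946636 + 0.52·(-0.873449) = 1.492442
t=1.560000, u=1.492442: f=-1.469555 → u ← 1.492442 + 0.52·(-1.469555) = 0.728274
t=2.080000, u=0.728274: f=-1.761736 → u ← 0.728274 + 0.52·(-1.761736) = -0.187829
u(2.6) ≈ -0.1878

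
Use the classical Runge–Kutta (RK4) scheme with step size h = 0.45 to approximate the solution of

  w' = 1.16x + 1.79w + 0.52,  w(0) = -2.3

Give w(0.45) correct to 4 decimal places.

-4.6255

RK4: k1 = f(x_n, w_n); k2 = f(x_n + h/2, w_n + (h/2)·k1); k3 = f(x_n + h/2, w_n + (h/2)·k2); k4 = f(x_n + h, w_n + h·k3); w_{n+1} = w_n + (h/6)·(k1 + 2k2 + 2k3 + k4).
x=0.000000, w=-2.300000:
  k1 = f(0.000000, -2.300000) = -3.597000
  k2 = f(0.225000, -3.109325) = -4.784692
  k3 = f(0.225000, -3.376556) = -5.263035
  k4 = f(0.450000, -4.668366) = -7.314374
  w ← -2.300000 + (0.45/6)·(k1 + 2k2 + 2k3 + k4) = -4.625512
w(0.45) ≈ -4.6255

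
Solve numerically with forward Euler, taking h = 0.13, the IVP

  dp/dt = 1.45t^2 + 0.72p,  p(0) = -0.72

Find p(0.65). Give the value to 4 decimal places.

-1.0245

Euler: p_{n+1} = p_n + h·f(t_n, p_n).
t=0.000000, p=-0.720000: f=-0.518400 → p ← -0.720000 + 0.13·(-0.518400) = -0.787392
t=0.130000, p=-0.787392: f=-0.542417 → p ← -0.787392 + 0.13·(-0.542417) = -0.857906
t=0.260000, p=-0.857906: f=-0.519672 → p ← -0.857906 + 0.13·(-0.519672) = -0.925464
t=0.390000, p=-0.925464: f=-0.445789 → p ← -0.925464 + 0.13·(-0.445789) = -0.983416
t=0.520000, p=-0.983416: f=-0.315980 → p ← -0.983416 + 0.13·(-0.315980) = -1.024494
p(0.65) ≈ -1.0245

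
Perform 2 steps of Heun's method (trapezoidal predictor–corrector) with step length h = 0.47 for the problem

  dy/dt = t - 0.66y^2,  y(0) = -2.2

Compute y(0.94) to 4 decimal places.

Heun: k1 = f(t_n, y_n); k2 = f(t_n + h, y_n + h·k1); y_{n+1} = y_n + (h/2)·(k1 + k2).
t=0.000000, y=-2.200000:
  k1 = f(0.000000, -2.200000) = -3.194400
  k2 = f(0.470000, -3.701368) = -8.572083
  y ← -2.200000 + (0.47/2)·(-3.194400 + (-8.572083)) = -4.965123
t=0.470000, y=-4.965123:
  k1 = f(0.470000, -4.965123) = -15.800617
  k2 = f(0.940000, -12.391414) = -100.401105
  y ← -4.965123 + (0.47/2)·(-15.800617 + (-100.401105)) = -32.272528
y(0.94) ≈ -32.2725

-32.2725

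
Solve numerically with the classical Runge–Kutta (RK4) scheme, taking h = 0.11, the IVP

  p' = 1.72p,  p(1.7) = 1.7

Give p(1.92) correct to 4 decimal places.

RK4: k1 = f(t_n, p_n); k2 = f(t_n + h/2, p_n + (h/2)·k1); k3 = f(t_n + h/2, p_n + (h/2)·k2); k4 = f(t_n + h, p_n + h·k3); p_{n+1} = p_n + (h/6)·(k1 + 2k2 + 2k3 + k4).
t=1.700000, p=1.700000:
  k1 = f(1.700000, 1.700000) = 2.924000
  k2 = f(1.755000, 1.860820) = 3.200610
  k3 = f(1.755000, 1.876034) = 3.226778
  k4 = f(1.810000, 2.054946) = 3.534506
  p ← 1.700000 + (0.11/6)·(k1 + 2k2 + 2k3 + k4) = 2.054077
t=1.810000, p=2.054077:
  k1 = f(1.810000, 2.054077) = 3.533012
  k2 = f(1.865000, 2.248393) = 3.867235
  k3 = f(1.865000, 2.266775) = 3.898853
  k4 = f(1.920000, 2.482951) = 4.270675
  p ← 2.054077 + (0.11/6)·(k1 + 2k2 + 2k3 + k4) = 2.481901
p(1.92) ≈ 2.4819

2.4819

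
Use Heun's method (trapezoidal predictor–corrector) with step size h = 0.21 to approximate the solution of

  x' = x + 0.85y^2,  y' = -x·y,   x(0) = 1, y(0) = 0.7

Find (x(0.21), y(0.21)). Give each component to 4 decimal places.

Heun on (x,y): k1 = f(t_n, state_n); k2 = f(t_n + h, state_n + h·k1); state_{n+1} = state_n + (h/2)·(k1 + k2).
0.000000: (1.000000, 0.700000)
  k1 = (1.416500, -0.700000)
  predictor → (1.297465, 0.553000)
  k2 = (1.557403, -0.717498)
  → (1.312260, 0.551163)
(x(0.21), y(0.21)) ≈ (1.3123, 0.5512)

1.3123, 0.5512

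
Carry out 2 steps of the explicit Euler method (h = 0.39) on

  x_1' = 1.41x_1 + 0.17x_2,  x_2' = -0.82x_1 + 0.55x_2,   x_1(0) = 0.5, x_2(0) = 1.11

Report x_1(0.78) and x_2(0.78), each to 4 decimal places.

Euler on (x_1,x_2): x_1_{n+1} = x_1_n + h·x_1', x_2_{n+1} = x_2_n + h·x_2'.
0.000000: (0.500000, 1.110000); f=(0.893700, 0.200500) → (0.848543, 1.188195)
0.390000: (0.848543, 1.188195); f=(1.398439, -0.042298) → (1.393934, 1.171699)
(x_1(0.78), x_2(0.78)) ≈ (1.3939, 1.1717)

1.3939, 1.1717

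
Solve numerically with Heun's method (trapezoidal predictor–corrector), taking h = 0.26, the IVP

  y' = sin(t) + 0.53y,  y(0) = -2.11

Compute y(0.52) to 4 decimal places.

-2.6364

Heun: k1 = f(t_n, y_n); k2 = f(t_n + h, y_n + h·k1); y_{n+1} = y_n + (h/2)·(k1 + k2).
t=0.000000, y=-2.110000:
  k1 = f(0.000000, -2.110000) = -1.118300
  k2 = f(0.260000, -2.400758) = -1.015321
  y ← -2.110000 + (0.26/2)·(-1.118300 + (-1.015321)) = -2.387371
t=0.260000, y=-2.387371:
  k1 = f(0.260000, -2.387371) = -1.008226
  k2 = f(0.520000, -2.649510) = -0.907360
  y ← -2.387371 + (0.26/2)·(-1.008226 + (-0.907360)) = -2.636397
y(0.52) ≈ -2.6364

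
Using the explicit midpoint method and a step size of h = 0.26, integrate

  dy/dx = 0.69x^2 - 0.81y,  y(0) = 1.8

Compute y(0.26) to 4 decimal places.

1.4639

Midpoint: k1 = f(x_n, y_n); k2 = f(x_n + h/2, y_n + (h/2)·k1); y_{n+1} = y_n + h·k2.
x=0.000000, y=1.800000:
  k1 = f(0.000000, 1.800000) = -1.458000
  k2 = f(0.130000, 1.610460) = -1.292812
  y ← 1.800000 + 0.26·(-1.292812) = 1.463869
y(0.26) ≈ 1.4639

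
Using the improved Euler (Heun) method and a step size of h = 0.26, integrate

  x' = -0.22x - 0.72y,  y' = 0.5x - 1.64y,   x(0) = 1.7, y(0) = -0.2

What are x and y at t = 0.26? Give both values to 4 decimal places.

1.6132, 0.0371

Heun on (x,y): k1 = f(t_n, state_n); k2 = f(t_n + h, state_n + h·k1); state_{n+1} = state_n + (h/2)·(k1 + k2).
0.000000: (1.700000, -0.200000)
  k1 = (-0.230000, 1.178000)
  predictor → (1.640200, 0.106280)
  k2 = (-0.437366, 0.645801)
  → (1.613242, 0.037094)
(x(0.26), y(0.26)) ≈ (1.6132, 0.0371)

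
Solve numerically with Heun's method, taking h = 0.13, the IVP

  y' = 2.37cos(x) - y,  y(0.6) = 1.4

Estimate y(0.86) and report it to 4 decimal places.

1.4787

Heun: k1 = f(x_n, y_n); k2 = f(x_n + h, y_n + h·k1); y_{n+1} = y_n + (h/2)·(k1 + k2).
x=0.600000, y=1.400000:
  k1 = f(0.600000, 1.400000) = 0.556045
  k2 = f(0.730000, 1.472286) = 0.293777
  y ← 1.400000 + (0.13/2)·(0.556045 + 0.293777) = 1.455238
x=0.730000, y=1.455238:
  k1 = f(0.730000, 1.455238) = 0.310825
  k2 = f(0.860000, 1.495646) = 0.050631
  y ← 1.455238 + (0.13/2)·(0.310825 + 0.050631) = 1.478733
y(0.86) ≈ 1.4787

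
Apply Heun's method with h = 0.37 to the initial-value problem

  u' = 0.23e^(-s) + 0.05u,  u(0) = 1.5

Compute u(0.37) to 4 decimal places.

1.6007

Heun: k1 = f(s_n, u_n); k2 = f(s_n + h, u_n + h·k1); u_{n+1} = u_n + (h/2)·(k1 + k2).
s=0.000000, u=1.500000:
  k1 = f(0.000000, 1.500000) = 0.305000
  k2 = f(0.370000, 1.612850) = 0.239511
  u ← 1.500000 + (0.37/2)·(0.305000 + 0.239511) = 1.600735
u(0.37) ≈ 1.6007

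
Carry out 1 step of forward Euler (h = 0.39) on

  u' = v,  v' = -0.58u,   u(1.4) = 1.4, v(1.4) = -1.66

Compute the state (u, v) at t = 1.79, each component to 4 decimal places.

0.7526, -1.9767

Euler on (u,v): u_{n+1} = u_n + h·u', v_{n+1} = v_n + h·v'.
1.400000: (1.400000, -1.660000); f=(-1.660000, -0.812000) → (0.752600, -1.976680)
(u(1.79), v(1.79)) ≈ (0.7526, -1.9767)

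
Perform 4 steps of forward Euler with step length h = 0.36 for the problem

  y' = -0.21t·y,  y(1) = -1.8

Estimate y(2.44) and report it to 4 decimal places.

-1.0945

Euler: y_{n+1} = y_n + h·f(t_n, y_n).
t=1.000000, y=-1.800000: f=0.378000 → y ← -1.800000 + 0.36·0.378000 = -1.663920
t=1.360000, y=-1.663920: f=0.475216 → y ← -1.663920 + 0.36·0.475216 = -1.492842
t=1.720000, y=-1.492842: f=0.539215 → y ← -1.492842 + 0.36·0.539215 = -1.298725
t=2.080000, y=-1.298725: f=0.567283 → y ← -1.298725 + 0.36·0.567283 = -1.094503
y(2.44) ≈ -1.0945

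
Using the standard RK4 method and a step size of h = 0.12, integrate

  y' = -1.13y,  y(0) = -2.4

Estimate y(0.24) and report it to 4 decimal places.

RK4: k1 = f(x_n, y_n); k2 = f(x_n + h/2, y_n + (h/2)·k1); k3 = f(x_n + h/2, y_n + (h/2)·k2); k4 = f(x_n + h, y_n + h·k3); y_{n+1} = y_n + (h/6)·(k1 + 2k2 + 2k3 + k4).
x=0.000000, y=-2.400000:
  k1 = f(0.000000, -2.400000) = 2.712000
  k2 = f(0.060000, -2.237280) = 2.528126
  k3 = f(0.060000, -2.248312) = 2.540593
  k4 = f(0.120000, -2.095129) = 2.367496
  y ← -2.400000 + (0.12/6)·(k1 + 2k2 + 2k3 + k4) = -2.095661
x=0.120000, y=-2.095661:
  k1 = f(0.120000, -2.095661) = 2.368097
  k2 = f(0.180000, -1.953575) = 2.207540
  k3 = f(0.180000, -1.963209) = 2.218426
  k4 = f(0.240000, -1.829450) = 2.067279
  y ← -2.095661 + (0.12/6)·(k1 + 2k2 + 2k3 + k4) = -1.829915
y(0.24) ≈ -1.8299

-1.8299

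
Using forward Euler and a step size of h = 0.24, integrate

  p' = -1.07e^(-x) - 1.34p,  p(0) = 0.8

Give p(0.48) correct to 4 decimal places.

Euler: p_{n+1} = p_n + h·f(x_n, p_n).
x=0.000000, p=0.800000: f=-2.142000 → p ← 0.800000 + 0.24·(-2.142000) = 0.285920
x=0.240000, p=0.285920: f=-1.224825 → p ← 0.285920 + 0.24·(-1.224825) = -0.008038
p(0.48) ≈ -0.0080

-0.0080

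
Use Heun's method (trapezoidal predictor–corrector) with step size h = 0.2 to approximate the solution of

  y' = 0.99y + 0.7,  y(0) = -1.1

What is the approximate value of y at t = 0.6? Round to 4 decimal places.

-1.4164

Heun: k1 = f(t_n, y_n); k2 = f(t_n + h, y_n + h·k1); y_{n+1} = y_n + (h/2)·(k1 + k2).
t=0.000000, y=-1.100000:
  k1 = f(0.000000, -1.100000) = -0.389000
  k2 = f(0.200000, -1.177800) = -0.466022
  y ← -1.100000 + (0.2/2)·(-0.389000 + (-0.466022)) = -1.185502
t=0.200000, y=-1.185502:
  k1 = f(0.200000, -1.185502) = -0.473647
  k2 = f(0.400000, -1.280232) = -0.567429
  y ← -1.185502 + (0.2/2)·(-0.473647 + (-0.567429)) = -1.289610
t=0.400000, y=-1.289610:
  k1 = f(0.400000, -1.289610) = -0.576714
  k2 = f(0.600000, -1.404953) = -0.690903
  y ← -1.289610 + (0.2/2)·(-0.576714 + (-0.690903)) = -1.416372
y(0.6) ≈ -1.4164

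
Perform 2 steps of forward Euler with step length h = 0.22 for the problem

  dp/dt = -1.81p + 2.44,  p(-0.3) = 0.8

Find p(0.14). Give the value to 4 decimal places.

1.1496

Euler: p_{n+1} = p_n + h·f(t_n, p_n).
t=-0.300000, p=0.800000: f=0.992000 → p ← 0.800000 + 0.22·0.992000 = 1.018240
t=-0.080000, p=1.018240: f=0.596986 → p ← 1.018240 + 0.22·0.596986 = 1.149577
p(0.14) ≈ 1.1496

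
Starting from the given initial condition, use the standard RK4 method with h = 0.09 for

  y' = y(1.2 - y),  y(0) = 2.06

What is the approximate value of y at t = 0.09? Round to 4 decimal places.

1.9192

RK4: k1 = f(t_n, y_n); k2 = f(t_n + h/2, y_n + (h/2)·k1); k3 = f(t_n + h/2, y_n + (h/2)·k2); k4 = f(t_n + h, y_n + h·k3); y_{n+1} = y_n + (h/6)·(k1 + 2k2 + 2k3 + k4).
t=0.000000, y=2.060000:
  k1 = f(0.000000, 2.060000) = -1.771600
  k2 = f(0.045000, 1.980278) = -1.545167
  k3 = f(0.045000, 1.990467) = -1.573400
  k4 = f(0.090000, 1.918394) = -1.378163
  y ← 2.060000 + (0.09/6)·(k1 + 2k2 + 2k3 + k4) = 1.919197
y(0.09) ≈ 1.9192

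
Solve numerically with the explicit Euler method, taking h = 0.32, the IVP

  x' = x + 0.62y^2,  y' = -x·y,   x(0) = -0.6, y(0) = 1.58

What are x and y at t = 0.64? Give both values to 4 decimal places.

Euler on (x,y): x_{n+1} = x_n + h·x', y_{n+1} = y_n + h·y'.
0.000000: (-0.600000, 1.580000); f=(0.947768, 0.948000) → (-0.296714, 1.883360)
0.320000: (-0.296714, 1.883360); f=(1.902454, 0.558820) → (0.312071, 2.062182)
(x(0.64), y(0.64)) ≈ (0.3121, 2.0622)

0.3121, 2.0622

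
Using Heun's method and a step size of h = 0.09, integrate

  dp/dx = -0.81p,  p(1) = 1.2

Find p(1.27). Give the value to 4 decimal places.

0.9645

Heun: k1 = f(x_n, p_n); k2 = f(x_n + h, p_n + h·k1); p_{n+1} = p_n + (h/2)·(k1 + k2).
x=1.000000, p=1.200000:
  k1 = f(1.000000, 1.200000) = -0.972000
  k2 = f(1.090000, 1.112520) = -0.901141
  p ← 1.200000 + (0.09/2)·(-0.972000 + (-0.901141)) = 1.115709
x=1.090000, p=1.115709:
  k1 = f(1.090000, 1.115709) = -0.903724
  k2 = f(1.180000, 1.034373) = -0.837843
  p ← 1.115709 + (0.09/2)·(-0.903724 + (-0.837843)) = 1.037338
x=1.180000, p=1.037338:
  k1 = f(1.180000, 1.037338) = -0.840244
  k2 = f(1.270000, 0.961716) = -0.778990
  p ← 1.037338 + (0.09/2)·(-0.840244 + (-0.778990)) = 0.964473
p(1.27) ≈ 0.9645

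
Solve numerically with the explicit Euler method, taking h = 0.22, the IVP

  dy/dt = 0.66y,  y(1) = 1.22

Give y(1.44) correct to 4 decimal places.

Euler: y_{n+1} = y_n + h·f(t_n, y_n).
t=1.000000, y=1.220000: f=0.805200 → y ← 1.220000 + 0.22·0.805200 = 1.397144
t=1.220000, y=1.397144: f=0.922115 → y ← 1.397144 + 0.22·0.922115 = 1.600009
y(1.44) ≈ 1.6000

1.6000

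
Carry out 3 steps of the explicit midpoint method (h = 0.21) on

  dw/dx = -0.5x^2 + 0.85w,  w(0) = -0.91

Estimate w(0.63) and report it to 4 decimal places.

-1.5959

Midpoint: k1 = f(x_n, w_n); k2 = f(x_n + h/2, w_n + (h/2)·k1); w_{n+1} = w_n + h·k2.
x=0.000000, w=-0.910000:
  k1 = f(0.000000, -0.910000) = -0.773500
  k2 = f(0.105000, -0.991218) = -0.848047
  w ← -0.910000 + 0.21·(-0.848047) = -1.088090
x=0.210000, w=-1.088090:
  k1 = f(0.210000, -1.088090) = -0.946926
  k2 = f(0.315000, -1.187517) = -1.059002
  w ← -1.088090 + 0.21·(-1.059002) = -1.310480
x=0.420000, w=-1.310480:
  k1 = f(0.420000, -1.310480) = -1.202108
  k2 = f(0.525000, -1.436702) = -1.359009
  w ← -1.310480 + 0.21·(-1.359009) = -1.595872
w(0.63) ≈ -1.5959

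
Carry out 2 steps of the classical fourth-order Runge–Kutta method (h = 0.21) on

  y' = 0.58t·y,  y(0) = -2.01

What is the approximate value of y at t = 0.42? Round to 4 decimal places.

RK4: k1 = f(t_n, y_n); k2 = f(t_n + h/2, y_n + (h/2)·k1); k3 = f(t_n + h/2, y_n + (h/2)·k2); k4 = f(t_n + h, y_n + h·k3); y_{n+1} = y_n + (h/6)·(k1 + 2k2 + 2k3 + k4).
t=0.000000, y=-2.010000:
  k1 = f(0.000000, -2.010000) = 0.000000
  k2 = f(0.105000, -2.010000) = -0.122409
  k3 = f(0.105000, -2.022853) = -0.123192
  k4 = f(0.210000, -2.035870) = -0.247969
  y ← -2.010000 + (0.21/6)·(k1 + 2k2 + 2k3 + k4) = -2.035871
t=0.210000, y=-2.035871:
  k1 = f(0.210000, -2.035871) = -0.247969
  k2 = f(0.315000, -2.061908) = -0.376711
  k3 = f(0.315000, -2.075426) = -0.379180
  k4 = f(0.420000, -2.115499) = -0.515336
  y ← -2.035871 + (0.21/6)·(k1 + 2k2 + 2k3 + k4) = -2.115499
y(0.42) ≈ -2.1155

-2.1155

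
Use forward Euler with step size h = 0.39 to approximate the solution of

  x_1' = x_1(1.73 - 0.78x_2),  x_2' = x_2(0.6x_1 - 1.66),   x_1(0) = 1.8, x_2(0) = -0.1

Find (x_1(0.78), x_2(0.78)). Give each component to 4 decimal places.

Euler on (x_1,x_2): x_1_{n+1} = x_1_n + h·x_1', x_2_{n+1} = x_2_n + h·x_2'.
0.000000: (1.800000, -0.100000); f=(3.254400, 0.058000) → (3.069216, -0.077380)
0.390000: (3.069216, -0.077380); f=(5.494991, -0.014047) → (5.212262, -0.082858)
(x_1(0.78), x_2(0.78)) ≈ (5.2123, -0.0829)

5.2123, -0.0829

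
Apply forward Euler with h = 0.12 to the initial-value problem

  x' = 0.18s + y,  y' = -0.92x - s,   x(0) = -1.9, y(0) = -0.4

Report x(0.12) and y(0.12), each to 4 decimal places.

-1.9480, -0.1902

Euler on (x,y): x_{n+1} = x_n + h·x', y_{n+1} = y_n + h·y'.
0.000000: (-1.900000, -0.400000); f=(-0.400000, 1.748000) → (-1.948000, -0.190240)
(x(0.12), y(0.12)) ≈ (-1.9480, -0.1902)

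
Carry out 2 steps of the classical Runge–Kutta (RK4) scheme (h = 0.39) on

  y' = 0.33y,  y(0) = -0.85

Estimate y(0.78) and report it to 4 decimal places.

-1.0995

RK4: k1 = f(x_n, y_n); k2 = f(x_n + h/2, y_n + (h/2)·k1); k3 = f(x_n + h/2, y_n + (h/2)·k2); k4 = f(x_n + h, y_n + h·k3); y_{n+1} = y_n + (h/6)·(k1 + 2k2 + 2k3 + k4).
x=0.000000, y=-0.850000:
  k1 = f(0.000000, -0.850000) = -0.280500
  k2 = f(0.195000, -0.904697) = -0.298550
  k3 = f(0.195000, -0.908217) = -0.299712
  k4 = f(0.390000, -0.966888) = -0.319073
  y ← -0.850000 + (0.39/6)·(k1 + 2k2 + 2k3 + k4) = -0.966746
x=0.390000, y=-0.966746:
  k1 = f(0.390000, -0.966746) = -0.319026
  k2 = f(0.585000, -1.028956) = -0.339556
  k3 = f(0.585000, -1.032960) = -0.340877
  k4 = f(0.780000, -1.099688) = -0.362897
  y ← -0.966746 + (0.39/6)·(k1 + 2k2 + 2k3 + k4) = -1.099527
y(0.78) ≈ -1.0995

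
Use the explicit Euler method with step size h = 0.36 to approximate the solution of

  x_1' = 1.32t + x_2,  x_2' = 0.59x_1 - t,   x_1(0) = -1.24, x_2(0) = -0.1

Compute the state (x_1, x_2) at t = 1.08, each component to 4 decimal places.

-1.1686, -1.2857

Euler on (x_1,x_2): x_1_{n+1} = x_1_n + h·x_1', x_2_{n+1} = x_2_n + h·x_2'.
0.000000: (-1.240000, -0.100000); f=(-0.100000, -0.731600) → (-1.276000, -0.363376)
0.360000: (-1.276000, -0.363376); f=(0.111824, -1.112840) → (-1.235743, -0.763998)
0.720000: (-1.235743, -0.763998); f=(0.186402, -1.449089) → (-1.168639, -1.285670)
(x_1(1.08), x_2(1.08)) ≈ (-1.1686, -1.2857)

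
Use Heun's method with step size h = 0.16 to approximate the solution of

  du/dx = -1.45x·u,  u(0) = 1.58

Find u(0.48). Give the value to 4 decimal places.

Heun: k1 = f(x_n, u_n); k2 = f(x_n + h, u_n + h·k1); u_{n+1} = u_n + (h/2)·(k1 + k2).
x=0.000000, u=1.580000:
  k1 = f(0.000000, 1.580000) = 0.000000
  k2 = f(0.160000, 1.580000) = -0.366560
  u ← 1.580000 + (0.16/2)·(0.000000 + (-0.366560)) = 1.550675
x=0.160000, u=1.550675:
  k1 = f(0.160000, 1.550675) = -0.359757
  k2 = f(0.320000, 1.493114) = -0.692805
  u ← 1.550675 + (0.16/2)·(-0.359757 + (-0.692805)) = 1.466470
x=0.320000, u=1.466470:
  k1 = f(0.320000, 1.466470) = -0.680442
  k2 = f(0.480000, 1.357600) = -0.944889
  u ← 1.466470 + (0.16/2)·(-0.680442 + (-0.944889)) = 1.336444
u(0.48) ≈ 1.3364

1.3364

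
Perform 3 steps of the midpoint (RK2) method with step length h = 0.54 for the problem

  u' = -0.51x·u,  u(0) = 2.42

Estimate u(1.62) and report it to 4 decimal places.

1.2149

Midpoint: k1 = f(x_n, u_n); k2 = f(x_n + h/2, u_n + (h/2)·k1); u_{n+1} = u_n + h·k2.
x=0.000000, u=2.420000:
  k1 = f(0.000000, 2.420000) = 0.000000
  k2 = f(0.270000, 2.420000) = -0.333234
  u ← 2.420000 + 0.54·(-0.333234) = 2.240054
x=0.540000, u=2.240054:
  k1 = f(0.540000, 2.240054) = -0.616911
  k2 = f(0.810000, 2.073488) = -0.856558
  u ← 2.240054 + 0.54·(-0.856558) = 1.777512
x=1.080000, u=1.777512:
  k1 = f(1.080000, 1.777512) = -0.979054
  k2 = f(1.350000, 1.513168) = -1.041816
  u ← 1.777512 + 0.54·(-1.041816) = 1.214932
u(1.62) ≈ 1.2149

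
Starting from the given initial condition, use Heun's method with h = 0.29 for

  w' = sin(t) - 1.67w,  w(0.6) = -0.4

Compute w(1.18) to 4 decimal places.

0.1300

Heun: k1 = f(t_n, w_n); k2 = f(t_n + h, w_n + h·k1); w_{n+1} = w_n + (h/2)·(k1 + k2).
t=0.600000, w=-0.400000:
  k1 = f(0.600000, -0.400000) = 1.232642
  k2 = f(0.890000, -0.042534) = 0.848103
  w ← -0.400000 + (0.29/2)·(1.232642 + 0.848103) = -0.098292
t=0.890000, w=-0.098292:
  k1 = f(0.890000, -0.098292) = 0.941219
  k2 = f(1.180000, 0.174662) = 0.632921
  w ← -0.098292 + (0.29/2)·(0.941219 + 0.632921) = 0.129958
w(1.18) ≈ 0.1300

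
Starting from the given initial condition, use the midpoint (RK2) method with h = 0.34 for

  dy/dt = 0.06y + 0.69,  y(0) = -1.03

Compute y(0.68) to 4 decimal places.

-0.5940

Midpoint: k1 = f(t_n, y_n); k2 = f(t_n + h/2, y_n + (h/2)·k1); y_{n+1} = y_n + h·k2.
t=0.000000, y=-1.030000:
  k1 = f(0.000000, -1.030000) = 0.628200
  k2 = f(0.170000, -0.923206) = 0.634608
  y ← -1.030000 + 0.34·0.634608 = -0.814233
t=0.340000, y=-0.814233:
  k1 = f(0.340000, -0.814233) = 0.641146
  k2 = f(0.510000, -0.705239) = 0.647686
  y ← -0.814233 + 0.34·0.647686 = -0.594020
y(0.68) ≈ -0.5940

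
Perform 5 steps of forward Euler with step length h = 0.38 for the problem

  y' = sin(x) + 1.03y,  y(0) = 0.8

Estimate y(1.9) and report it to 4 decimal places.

5.9185

Euler: y_{n+1} = y_n + h·f(x_n, y_n).
x=0.000000, y=0.800000: f=0.824000 → y ← 0.800000 + 0.38·0.824000 = 1.113120
x=0.380000, y=1.113120: f=1.517434 → y ← 1.113120 + 0.38·1.517434 = 1.689745
x=0.760000, y=1.689745: f=2.429359 → y ← 1.689745 + 0.38·2.429359 = 2.612901
x=1.140000, y=2.612901: f=3.599922 → y ← 2.612901 + 0.38·3.599922 = 3.980872
x=1.520000, y=3.980872: f=5.099008 → y ← 3.980872 + 0.38·5.099008 = 5.918495
y(1.9) ≈ 5.9185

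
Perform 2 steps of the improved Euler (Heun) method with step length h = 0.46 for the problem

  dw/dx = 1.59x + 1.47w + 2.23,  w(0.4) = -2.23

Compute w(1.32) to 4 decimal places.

-2.0280

Heun: k1 = f(x_n, w_n); k2 = f(x_n + h, w_n + h·k1); w_{n+1} = w_n + (h/2)·(k1 + k2).
x=0.400000, w=-2.230000:
  k1 = f(0.400000, -2.230000) = -0.412100
  k2 = f(0.860000, -2.419566) = 0.040638
  w ← -2.230000 + (0.46/2)·(-0.412100 + 0.040638) = -2.315436
x=0.860000, w=-2.315436:
  k1 = f(0.860000, -2.315436) = 0.193709
  k2 = f(1.320000, -2.226330) = 1.056095
  w ← -2.315436 + (0.46/2)·(0.193709 + 1.056095) = -2.027982
w(1.32) ≈ -2.0280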